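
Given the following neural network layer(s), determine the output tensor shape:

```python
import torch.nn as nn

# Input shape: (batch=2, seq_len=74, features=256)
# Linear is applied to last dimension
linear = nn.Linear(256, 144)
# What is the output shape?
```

Input: (2, 74, 256) -> Output: (2, 74, 144)

Answer: (2, 74, 144)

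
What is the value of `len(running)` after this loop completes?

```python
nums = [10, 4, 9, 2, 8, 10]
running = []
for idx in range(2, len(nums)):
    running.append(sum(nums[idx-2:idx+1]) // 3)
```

Number of 3-element averages
`running` takes the values: [] → [7] → [7, 5] → [7, 5, 6] → [7, 5, 6, 6]
So `len(running)` = 4

Answer: 4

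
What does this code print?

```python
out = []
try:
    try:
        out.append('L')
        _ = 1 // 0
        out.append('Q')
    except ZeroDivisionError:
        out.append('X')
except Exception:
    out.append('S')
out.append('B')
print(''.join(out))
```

Execution trace: 'L' (inner try body) → 'X' (inner except ZeroDivisionError) → 'B' (after the try/except). Output: LXB

Answer: LXB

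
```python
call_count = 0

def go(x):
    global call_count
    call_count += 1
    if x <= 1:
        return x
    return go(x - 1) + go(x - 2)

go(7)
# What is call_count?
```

Calls(x) = 1 + Calls(x-1) + Calls(x-2); Calls(0)=Calls(1)=1. For x=7 this gives 41.

Answer: 41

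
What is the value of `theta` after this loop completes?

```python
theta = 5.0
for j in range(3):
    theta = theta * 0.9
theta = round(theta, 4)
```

Exponential decay: 5.0 * 0.9^3
`theta` takes the values: 5.0 → 4.5 → 4.05 → 3.645

Answer: 3.645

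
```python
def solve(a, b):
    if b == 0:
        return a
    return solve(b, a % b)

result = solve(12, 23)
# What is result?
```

solve(12, 23) -> solve(23, 12) -> solve(12, 11) -> solve(11, 1) -> solve(1, 0) -> 1

Answer: 1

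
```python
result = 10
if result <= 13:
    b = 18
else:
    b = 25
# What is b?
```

Trace:
`result = 10` → result = 10
`if result <= 13: ...` → result <= 13 is True → b = 18
So b = 18

Answer: 18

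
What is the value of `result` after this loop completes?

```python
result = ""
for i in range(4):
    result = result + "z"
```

Repeat 'z' 4 times
`result` takes the values: "" → "z" → "zz" → "zzz" → "zzzz"

Answer: "zzzz"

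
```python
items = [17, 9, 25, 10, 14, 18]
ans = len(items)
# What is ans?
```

Trace:
`items = [17, 9, 25, 10, 14, 18]` → items = [17, 9, 25, 10, 14, 18]
`ans = len(items)` → ans = 6
So ans = 6

Answer: 6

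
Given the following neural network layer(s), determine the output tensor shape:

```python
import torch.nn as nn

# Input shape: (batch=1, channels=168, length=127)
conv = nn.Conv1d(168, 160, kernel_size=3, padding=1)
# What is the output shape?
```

Input: (1, 168, 127) -> Output: (1, 160, 127)

Answer: (1, 160, 127)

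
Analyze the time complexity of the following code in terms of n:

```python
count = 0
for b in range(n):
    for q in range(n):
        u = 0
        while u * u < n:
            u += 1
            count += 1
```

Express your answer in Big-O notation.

Each loop level contributes: n × n × √n. Multiplying the contributions gives O(n^2√n).

Answer: O(n^2√n)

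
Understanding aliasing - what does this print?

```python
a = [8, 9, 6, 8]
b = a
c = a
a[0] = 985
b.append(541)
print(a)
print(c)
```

Key concept: multiple aliases.
Step by step:
`a = [8, 9, 6, 8]` → a = [8, 9, 6, 8]
`b = a` → b = [8, 9, 6, 8] (same object as a)
`c = a` → c = [8, 9, 6, 8] (same object as a, b)
`a[0] = 985` → a = [985, 9, 6, 8] (same object as b, c); b = [985, 9, 6, 8] (same object as a, c); c = [985, 9, 6, 8] (same object as a, b)
`b.append(541)` → a = [985, 9, 6, 8, 541] (same object as b, c); b = [985, 9, 6, 8, 541] (same object as a, c); c = [985, 9, 6, 8, 541] (same object as a, b)
`print(a)` → prints [985, 9, 6, 8, 541]
`print(c)` → prints [985, 9, 6, 8, 541]

Answer:
[985, 9, 6, 8, 541]
[985, 9, 6, 8, 541]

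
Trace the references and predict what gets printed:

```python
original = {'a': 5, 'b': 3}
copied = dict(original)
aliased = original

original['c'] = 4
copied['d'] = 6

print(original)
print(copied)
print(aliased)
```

Key concept: dict() creates copy, assignment creates alias.
Step by step:
`original = {'a': 5, 'b': 3}` → original = {'a': 5, 'b': 3}
`copied = dict(original)` → copied = {'a': 5, 'b': 3}
`aliased = original` → aliased = {'a': 5, 'b': 3} (same object as original)
`original['c'] = 4` → original = {'a': 5, 'b': 3, 'c': 4} (same object as aliased); aliased = {'a': 5, 'b': 3, 'c': 4} (same object as original)
`copied['d'] = 6` → copied = {'a': 5, 'b': 3, 'd': 6}
`print(original)` → prints {'a': 5, 'b': 3, 'c': 4}
`print(copied)` → prints {'a': 5, 'b': 3, 'd': 6}
`print(aliased)` → prints {'a': 5, 'b': 3, 'c': 4}

Answer:
{'a': 5, 'b': 3, 'c': 4}
{'a': 5, 'b': 3, 'd': 6}
{'a': 5, 'b': 3, 'c': 4}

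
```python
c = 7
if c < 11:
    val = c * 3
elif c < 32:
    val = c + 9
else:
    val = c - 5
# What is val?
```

Trace:
`c = 7` → c = 7
`if c < 11: ...` → c < 11 is True → val = 21
So val = 21

Answer: 21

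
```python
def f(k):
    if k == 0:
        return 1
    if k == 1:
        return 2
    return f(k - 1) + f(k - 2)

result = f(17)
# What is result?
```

Build up from base cases: f(0)=1, f(1)=2, f(2)=3, f(3)=5, f(4)=8, f(5)=13, f(6)=21, ..., f(17)=4181

Answer: 4181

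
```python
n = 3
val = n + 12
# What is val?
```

Trace:
`n = 3` → n = 3
`val = n + 12` → val = 15
So val = 15

Answer: 15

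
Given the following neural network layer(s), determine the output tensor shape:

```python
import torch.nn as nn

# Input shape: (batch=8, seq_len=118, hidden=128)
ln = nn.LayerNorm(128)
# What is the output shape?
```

Input: (8, 118, 128) -> Output: (8, 118, 128)

Answer: (8, 118, 128)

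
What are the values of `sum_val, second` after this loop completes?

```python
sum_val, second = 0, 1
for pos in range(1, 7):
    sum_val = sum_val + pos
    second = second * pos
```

Sum and factorial of 1 to 6
`sum_val, second` takes the values: (0, 1) → (1, 1) → (3, 1) → (3, 2) → (6, 2) → (6, 6) → (10, 6) → (10, 24) → (15, 24) → (15, 120) → (21, 120) → (21, 720)

Answer: 21, 720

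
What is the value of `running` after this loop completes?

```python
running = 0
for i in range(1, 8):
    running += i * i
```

Sum of squares 1² to 7² = 140
`running` takes the values: 0 → 1 → 5 → 14 → 30 → 55 → 91 → 140

Answer: 140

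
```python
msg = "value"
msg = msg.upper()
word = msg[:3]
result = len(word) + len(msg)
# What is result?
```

Trace:
`msg = "value"` → msg = 'value'
`msg = msg.upper()` → msg = 'VALUE'
`word = msg[:3]` → word = 'VAL'
`result = len(word) + len(msg)` → result = 8
So result = 8

Answer: 8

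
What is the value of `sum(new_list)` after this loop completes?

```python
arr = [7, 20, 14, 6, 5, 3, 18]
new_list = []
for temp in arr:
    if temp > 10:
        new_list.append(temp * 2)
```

Sum of doubled values > 10
`new_list` takes the values: [] → [40] → [40, 28] → [40, 28, 36]
So `sum(new_list)` = 104

Answer: 104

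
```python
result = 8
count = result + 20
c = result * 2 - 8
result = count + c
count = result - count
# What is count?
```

Trace:
`result = 8` → result = 8
`count = result + 20` → count = 28
`c = result * 2 - 8` → c = 8
`result = count + c` → result = 36
`count = result - count` → count = 8
So count = 8

Answer: 8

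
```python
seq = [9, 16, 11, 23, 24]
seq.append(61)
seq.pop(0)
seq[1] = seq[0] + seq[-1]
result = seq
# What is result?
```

Trace:
`seq = [9, 16, 11, 23, 24]` → seq = [9, 16, 11, 23, 24]
`seq.append(61)` → seq = [9, 16, 11, 23, 24, 61]
`seq.pop(0)` → seq = [16, 11, 23, 24, 61]
`seq[1] = seq[0] + seq[-1]` → seq = [16, 77, 23, 24, 61]
`result = seq` → result = [16, 77, 23, 24, 61]
So result = [16, 77, 23, 24, 61]

Answer: [16, 77, 23, 24, 61]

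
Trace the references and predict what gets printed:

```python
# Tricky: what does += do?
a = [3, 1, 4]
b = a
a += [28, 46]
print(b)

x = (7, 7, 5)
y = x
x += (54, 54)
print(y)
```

Key concept: += behavior differs for mutable vs immutable.
Step by step:
`a = [3, 1, 4]` → a = [3, 1, 4]
`b = a` → b = [3, 1, 4] (same object as a)
`a += [28, 46]` → a = [3, 1, 4, 28, 46] (same object as b); b = [3, 1, 4, 28, 46] (same object as a)
`print(b)` → prints [3, 1, 4, 28, 46]
`x = (7, 7, 5)` → x = (7, 7, 5)
`y = x` → y = (7, 7, 5)
`x += (54, 54)` → x = (7, 7, 5, 54, 54)
`print(y)` → prints (7, 7, 5)

Answer:
[3, 1, 4, 28, 46]
(7, 7, 5)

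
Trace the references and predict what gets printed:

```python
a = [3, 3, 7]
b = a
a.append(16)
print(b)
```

Key concept: basic list aliasing.
Step by step:
`a = [3, 3, 7]` → a = [3, 3, 7]
`b = a` → b = [3, 3, 7] (same object as a)
`a.append(16)` → a = [3, 3, 7, 16] (same object as b); b = [3, 3, 7, 16] (same object as a)
`print(b)` → prints [3, 3, 7, 16]

Answer: [3, 3, 7, 16]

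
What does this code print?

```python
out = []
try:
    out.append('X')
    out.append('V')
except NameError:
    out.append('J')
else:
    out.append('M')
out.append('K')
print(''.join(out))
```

Execution trace: 'X' (try body) → 'V' (try body, no exception) → 'M' (else) → 'K' (after the try/except). Output: XVMK

Answer: XVMK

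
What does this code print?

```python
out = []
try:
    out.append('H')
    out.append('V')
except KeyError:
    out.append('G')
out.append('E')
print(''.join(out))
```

Execution trace: 'H' (try body) → 'V' (try body, no exception) → 'E' (after the try/except). Output: HVE

Answer: HVE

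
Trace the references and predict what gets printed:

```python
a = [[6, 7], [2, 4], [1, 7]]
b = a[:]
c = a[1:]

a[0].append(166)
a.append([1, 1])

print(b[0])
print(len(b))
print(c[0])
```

Key concept: slice with nested mutation.
Step by step:
`a = [[6, 7], [2, 4], [1, 7]]` → a = [[6, 7], [2, 4], [1, 7]]
`b = a[:]` → b = [[6, 7], [2, 4], [1, 7]]
`c = a[1:]` → c = [[2, 4], [1, 7]]
`a[0].append(166)` → a = [[6, 7, 166], [2, 4], [1, 7]]; b = [[6, 7, 166], [2, 4], [1, 7]]
`a.append([1, 1])` → a = [[6, 7, 166], [2, 4], [1, 7], [1, 1]]
`print(b[0])` → prints [6, 7, 166]
`print(len(b))` → prints 3
`print(c[0])` → prints [2, 4]

Answer:
[6, 7, 166]
3
[2, 4]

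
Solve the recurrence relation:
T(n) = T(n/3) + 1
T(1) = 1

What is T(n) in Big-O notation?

Each step divides n by 3 and adds 1. After log_3(n) steps we reach T(1)=1. So T(n) = 1·log_3(n) + 1 = O(log n).

Answer: O(log n)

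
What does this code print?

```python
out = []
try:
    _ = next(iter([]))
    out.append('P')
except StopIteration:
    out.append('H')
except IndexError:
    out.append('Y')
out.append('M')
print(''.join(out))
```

Execution trace: 'H' (except StopIteration) → 'M' (after the try/except). Output: HM

Answer: HM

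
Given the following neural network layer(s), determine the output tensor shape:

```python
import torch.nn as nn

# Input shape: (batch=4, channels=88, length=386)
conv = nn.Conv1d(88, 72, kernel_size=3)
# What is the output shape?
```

Input: (4, 88, 386) -> Output: (4, 72, 384)

Answer: (4, 72, 384)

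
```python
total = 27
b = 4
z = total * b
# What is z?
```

Trace:
`total = 27` → total = 27
`b = 4` → b = 4
`z = total * b` → z = 108
So z = 108

Answer: 108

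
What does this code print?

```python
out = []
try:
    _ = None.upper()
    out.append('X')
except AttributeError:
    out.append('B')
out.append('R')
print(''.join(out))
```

Execution trace: 'B' (except AttributeError) → 'R' (after the try/except). Output: BR

Answer: BR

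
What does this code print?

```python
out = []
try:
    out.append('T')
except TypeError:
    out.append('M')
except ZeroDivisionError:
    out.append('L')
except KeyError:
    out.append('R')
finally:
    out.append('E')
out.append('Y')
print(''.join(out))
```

Execution trace: 'T' (try body, no exception) → 'E' (finally) → 'Y' (after the try/except). Output: TEY

Answer: TEY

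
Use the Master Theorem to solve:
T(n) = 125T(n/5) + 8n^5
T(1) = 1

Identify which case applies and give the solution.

a=125, b=5, f(n)=8n^5. log_5(125) = 3. Since c=5 > 3 and the regularity condition holds (125(n/5)^5 = (125/5^5)n^5 with 125/5^5 < 1), Case 3 applies: T(n) = Θ(f(n)) = O(n^5).

Answer: O(n^5) - Case 3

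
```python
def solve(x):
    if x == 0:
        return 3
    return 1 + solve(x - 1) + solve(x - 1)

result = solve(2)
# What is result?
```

solve(x) = 1 + 2·solve(x-1), solve(0)=3. Closed form: (3+1)·2^2 - 1 = 15.

Answer: 15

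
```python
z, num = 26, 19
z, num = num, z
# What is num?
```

Trace:
`z, num = 26, 19` → z = 26; num = 19
`z, num = num, z` → z = 19; num = 26
So num = 26

Answer: 26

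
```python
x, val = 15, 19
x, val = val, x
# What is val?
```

Trace:
`x, val = 15, 19` → x = 15; val = 19
`x, val = val, x` → x = 19; val = 15
So val = 15

Answer: 15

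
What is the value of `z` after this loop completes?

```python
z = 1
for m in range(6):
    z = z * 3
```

Multiply by 3, 6 times: 1 * 3^6 = 729
`z` takes the values: 1 → 3 → 9 → 27 → 81 → 243 → 729

Answer: 729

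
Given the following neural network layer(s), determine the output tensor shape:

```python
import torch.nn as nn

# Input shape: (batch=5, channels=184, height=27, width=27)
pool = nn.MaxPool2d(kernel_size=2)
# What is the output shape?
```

Input: (5, 184, 27, 27) -> Output: (5, 184, 13, 13)

Answer: (5, 184, 13, 13)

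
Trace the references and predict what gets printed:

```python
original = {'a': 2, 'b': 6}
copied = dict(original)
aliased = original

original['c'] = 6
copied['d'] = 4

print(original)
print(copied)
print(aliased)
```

Key concept: dict() creates copy, assignment creates alias.
Step by step:
`original = {'a': 2, 'b': 6}` → original = {'a': 2, 'b': 6}
`copied = dict(original)` → copied = {'a': 2, 'b': 6}
`aliased = original` → aliased = {'a': 2, 'b': 6} (same object as original)
`original['c'] = 6` → original = {'a': 2, 'b': 6, 'c': 6} (same object as aliased); aliased = {'a': 2, 'b': 6, 'c': 6} (same object as original)
`copied['d'] = 4` → copied = {'a': 2, 'b': 6, 'd': 4}
`print(original)` → prints {'a': 2, 'b': 6, 'c': 6}
`print(copied)` → prints {'a': 2, 'b': 6, 'd': 4}
`print(aliased)` → prints {'a': 2, 'b': 6, 'c': 6}

Answer:
{'a': 2, 'b': 6, 'c': 6}
{'a': 2, 'b': 6, 'd': 4}
{'a': 2, 'b': 6, 'c': 6}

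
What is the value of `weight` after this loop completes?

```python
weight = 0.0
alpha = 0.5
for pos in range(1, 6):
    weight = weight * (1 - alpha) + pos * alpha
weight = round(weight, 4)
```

Moving average with lr=0.5
`weight` takes the values: 0.0 → 0.5 → 1.25 → 2.125 → 3.0625 → 4.03125 → 4.0312

Answer: 4.0312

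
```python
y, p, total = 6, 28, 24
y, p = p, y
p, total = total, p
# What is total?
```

Trace:
`y, p, total = 6, 28, 24` → y = 6; p = 28; total = 24
`y, p = p, y` → y = 28; p = 6
`p, total = total, p` → p = 24; total = 6
So total = 6

Answer: 6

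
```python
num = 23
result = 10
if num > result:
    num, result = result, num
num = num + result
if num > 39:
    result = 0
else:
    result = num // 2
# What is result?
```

Trace:
`num = 23` → num = 23
`result = 10` → result = 10
`if num > result: ...` → num > result is True → num = 10; result = 23
`num = num + result` → num = 33
`if num > 39: ...` → num > 39 is False, take else branch → result = 16
So result = 16

Answer: 16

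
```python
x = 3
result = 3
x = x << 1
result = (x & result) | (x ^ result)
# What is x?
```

Trace:
`x = 3` → x = 3
`result = 3` → result = 3
`x = x << 1` → x = 6
`result = (x & result) | (x ^ result)` → result = 7
So x = 6

Answer: 6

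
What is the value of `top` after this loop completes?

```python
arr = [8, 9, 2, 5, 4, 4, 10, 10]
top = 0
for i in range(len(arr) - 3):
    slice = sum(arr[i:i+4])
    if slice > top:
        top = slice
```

Max sum of 4-element window in [8, 9, 2, 5, 4, 4, 10, 10]
`top` takes the values: 0 → 24 → 28

Answer: 28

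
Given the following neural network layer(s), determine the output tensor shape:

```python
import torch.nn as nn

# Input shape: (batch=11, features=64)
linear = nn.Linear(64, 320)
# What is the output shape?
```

Input: (11, 64) -> Output: (11, 320)

Answer: (11, 320)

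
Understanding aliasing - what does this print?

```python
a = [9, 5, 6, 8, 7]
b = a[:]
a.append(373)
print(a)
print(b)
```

Key concept: slice [:] creates copy.
Step by step:
`a = [9, 5, 6, 8, 7]` → a = [9, 5, 6, 8, 7]
`b = a[:]` → b = [9, 5, 6, 8, 7]
`a.append(373)` → a = [9, 5, 6, 8, 7, 373]
`print(a)` → prints [9, 5, 6, 8, 7, 373]
`print(b)` → prints [9, 5, 6, 8, 7]

Answer:
[9, 5, 6, 8, 7, 373]
[9, 5, 6, 8, 7]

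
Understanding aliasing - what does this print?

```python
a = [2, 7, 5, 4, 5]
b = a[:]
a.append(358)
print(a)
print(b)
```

Key concept: slice [:] creates copy.
Step by step:
`a = [2, 7, 5, 4, 5]` → a = [2, 7, 5, 4, 5]
`b = a[:]` → b = [2, 7, 5, 4, 5]
`a.append(358)` → a = [2, 7, 5, 4, 5, 358]
`print(a)` → prints [2, 7, 5, 4, 5, 358]
`print(b)` → prints [2, 7, 5, 4, 5]

Answer:
[2, 7, 5, 4, 5, 358]
[2, 7, 5, 4, 5]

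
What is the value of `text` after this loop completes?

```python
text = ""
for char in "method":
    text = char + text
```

Reverse 'method'
`text` takes the values: "" → "m" → "em" → "tem" → "htem" → "ohtem" → "dohtem"

Answer: "dohtem"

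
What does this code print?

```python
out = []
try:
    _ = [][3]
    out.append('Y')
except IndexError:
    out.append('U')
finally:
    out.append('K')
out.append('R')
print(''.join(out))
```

Execution trace: 'U' (except IndexError) → 'K' (finally) → 'R' (after the try/except). Output: UKR

Answer: UKR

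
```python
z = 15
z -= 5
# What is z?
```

Trace:
`z = 15` → z = 15
`z -= 5` → z = 10
So z = 10

Answer: 10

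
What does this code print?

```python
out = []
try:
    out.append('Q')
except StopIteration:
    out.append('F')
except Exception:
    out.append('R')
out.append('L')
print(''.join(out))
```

Execution trace: 'Q' (try body, no exception) → 'L' (after the try/except). Output: QL

Answer: QL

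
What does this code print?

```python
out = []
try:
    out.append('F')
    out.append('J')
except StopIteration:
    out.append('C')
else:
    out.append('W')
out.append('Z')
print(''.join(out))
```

Execution trace: 'F' (try body) → 'J' (try body, no exception) → 'W' (else) → 'Z' (after the try/except). Output: FJWZ

Answer: FJWZ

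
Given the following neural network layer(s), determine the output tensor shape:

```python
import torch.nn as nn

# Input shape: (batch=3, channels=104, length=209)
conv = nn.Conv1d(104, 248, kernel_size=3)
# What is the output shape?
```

Input: (3, 104, 209) -> Output: (3, 248, 207)

Answer: (3, 248, 207)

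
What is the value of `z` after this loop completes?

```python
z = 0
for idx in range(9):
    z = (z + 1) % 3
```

Increment mod 3, 9 times = 0
`z` takes the values: 0 → 1 → 2 → 0 → 1 → 2 → 0 → 1 → 2 → 0

Answer: 0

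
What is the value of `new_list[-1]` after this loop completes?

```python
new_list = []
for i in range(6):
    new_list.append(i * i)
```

Last element of squares 0 to 5
`new_list` takes the values: [] → [0] → [0, 1] → [0, 1, 4] → [0, 1, 4, 9] → [0, 1, 4, 9, 16] → [0, 1, 4, 9, 16, 25]
So `new_list[-1]` = 25

Answer: 25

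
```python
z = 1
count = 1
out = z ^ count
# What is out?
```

Trace:
`z = 1` → z = 1
`count = 1` → count = 1
`out = z ^ count` → out = 0
So out = 0

Answer: 0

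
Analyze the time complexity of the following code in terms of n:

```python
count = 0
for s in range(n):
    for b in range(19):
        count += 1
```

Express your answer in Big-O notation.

Each loop level contributes: n × 1. Multiplying the contributions gives O(n).

Answer: O(n)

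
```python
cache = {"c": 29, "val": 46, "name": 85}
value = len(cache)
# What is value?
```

Trace:
`cache = {"c": 29, "val": 46, "name": 85}` → cache = {'c': 29, 'val': 46, 'name': 85}
`value = len(cache)` → value = 3
So value = 3

Answer: 3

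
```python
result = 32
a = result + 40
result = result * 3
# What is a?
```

Trace:
`result = 32` → result = 32
`a = result + 40` → a = 72
`result = result * 3` → result = 96
So a = 72

Answer: 72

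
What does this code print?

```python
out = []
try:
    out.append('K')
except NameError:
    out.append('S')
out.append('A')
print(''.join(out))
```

Execution trace: 'K' (try body, no exception) → 'A' (after the try/except). Output: KA

Answer: KA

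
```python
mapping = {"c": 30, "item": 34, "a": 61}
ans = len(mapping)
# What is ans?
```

Trace:
`mapping = {"c": 30, "item": 34, "a": 61}` → mapping = {'c': 30, 'item': 34, 'a': 61}
`ans = len(mapping)` → ans = 3
So ans = 3

Answer: 3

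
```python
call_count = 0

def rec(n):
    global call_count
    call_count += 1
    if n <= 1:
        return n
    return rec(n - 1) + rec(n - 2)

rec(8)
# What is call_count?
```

Calls(n) = 1 + Calls(n-1) + Calls(n-2); Calls(0)=Calls(1)=1. For n=8 this gives 67.

Answer: 67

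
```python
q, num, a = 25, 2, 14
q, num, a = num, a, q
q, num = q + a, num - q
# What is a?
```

Trace:
`q, num, a = 25, 2, 14` → q = 25; num = 2; a = 14
`q, num, a = num, a, q` → q = 2; num = 14; a = 25
`q, num = q + a, num - q` → q = 27; num = 12
So a = 25

Answer: 25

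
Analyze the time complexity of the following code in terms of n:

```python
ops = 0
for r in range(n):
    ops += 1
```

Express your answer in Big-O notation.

Each loop level contributes: n. Multiplying the contributions gives O(n).

Answer: O(n)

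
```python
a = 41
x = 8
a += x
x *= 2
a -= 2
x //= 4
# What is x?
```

Trace:
`a = 41` → a = 41
`x = 8` → x = 8
`a += x` → a = 49
`x *= 2` → x = 16
`a -= 2` → a = 47
`x //= 4` → x = 4
So x = 4

Answer: 4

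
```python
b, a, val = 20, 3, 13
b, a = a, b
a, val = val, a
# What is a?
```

Trace:
`b, a, val = 20, 3, 13` → b = 20; a = 3; val = 13
`b, a = a, b` → b = 3; a = 20
`a, val = val, a` → a = 13; val = 20
So a = 13

Answer: 13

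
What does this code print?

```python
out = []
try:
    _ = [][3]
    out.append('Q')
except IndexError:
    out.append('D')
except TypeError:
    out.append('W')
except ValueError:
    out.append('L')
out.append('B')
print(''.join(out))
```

Execution trace: 'D' (except IndexError) → 'B' (after the try/except). Output: DB

Answer: DB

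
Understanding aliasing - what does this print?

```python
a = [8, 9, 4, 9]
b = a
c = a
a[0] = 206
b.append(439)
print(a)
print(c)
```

Key concept: multiple aliases.
Step by step:
`a = [8, 9, 4, 9]` → a = [8, 9, 4, 9]
`b = a` → b = [8, 9, 4, 9] (same object as a)
`c = a` → c = [8, 9, 4, 9] (same object as a, b)
`a[0] = 206` → a = [206, 9, 4, 9] (same object as b, c); b = [206, 9, 4, 9] (same object as a, c); c = [206, 9, 4, 9] (same object as a, b)
`b.append(439)` → a = [206, 9, 4, 9, 439] (same object as b, c); b = [206, 9, 4, 9, 439] (same object as a, c); c = [206, 9, 4, 9, 439] (same object as a, b)
`print(a)` → prints [206, 9, 4, 9, 439]
`print(c)` → prints [206, 9, 4, 9, 439]

Answer:
[206, 9, 4, 9, 439]
[206, 9, 4, 9, 439]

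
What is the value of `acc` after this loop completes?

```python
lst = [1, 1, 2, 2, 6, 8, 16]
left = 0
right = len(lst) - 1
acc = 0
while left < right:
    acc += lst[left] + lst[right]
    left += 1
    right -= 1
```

Sum of pairs from ends
`acc` takes the values: 0 → 17 → 26 → 34

Answer: 34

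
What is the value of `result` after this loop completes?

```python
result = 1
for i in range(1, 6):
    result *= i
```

5! = 120
`result` takes the values: 1 → 2 → 6 → 24 → 120

Answer: 120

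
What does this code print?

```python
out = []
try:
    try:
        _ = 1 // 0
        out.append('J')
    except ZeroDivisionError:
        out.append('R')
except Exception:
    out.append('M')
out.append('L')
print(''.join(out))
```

Execution trace: 'R' (inner except ZeroDivisionError) → 'L' (after the try/except). Output: RL

Answer: RL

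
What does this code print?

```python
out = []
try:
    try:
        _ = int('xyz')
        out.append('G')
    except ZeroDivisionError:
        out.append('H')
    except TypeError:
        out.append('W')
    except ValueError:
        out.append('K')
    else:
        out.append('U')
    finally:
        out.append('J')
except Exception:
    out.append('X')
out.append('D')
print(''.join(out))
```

Execution trace: 'K' (inner except ValueError) → 'J' (inner finally) → 'D' (after the try/except). Output: KJD

Answer: KJD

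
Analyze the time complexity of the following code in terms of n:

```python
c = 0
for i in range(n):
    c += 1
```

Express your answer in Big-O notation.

Each loop level contributes: n. Multiplying the contributions gives O(n).

Answer: O(n)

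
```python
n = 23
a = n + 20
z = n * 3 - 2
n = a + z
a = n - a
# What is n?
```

Trace:
`n = 23` → n = 23
`a = n + 20` → a = 43
`z = n * 3 - 2` → z = 67
`n = a + z` → n = 110
`a = n - a` → a = 67
So n = 110

Answer: 110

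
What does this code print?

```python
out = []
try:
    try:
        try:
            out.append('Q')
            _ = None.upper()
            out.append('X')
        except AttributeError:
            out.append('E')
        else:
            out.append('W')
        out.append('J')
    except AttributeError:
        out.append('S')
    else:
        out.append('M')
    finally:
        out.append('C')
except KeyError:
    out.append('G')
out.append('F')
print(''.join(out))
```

Execution trace: 'Q' (inner try body) → 'E' (inner except AttributeError) → 'J' (try body, no exception) → 'M' (else) → 'C' (finally) → 'F' (after the try/except). Output: QEJMCF

Answer: QEJMCF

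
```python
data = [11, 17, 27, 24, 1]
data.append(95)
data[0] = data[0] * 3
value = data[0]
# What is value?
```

Trace:
`data = [11, 17, 27, 24, 1]` → data = [11, 17, 27, 24, 1]
`data.append(95)` → data = [11, 17, 27, 24, 1, 95]
`data[0] = data[0] * 3` → data = [33, 17, 27, 24, 1, 95]
`value = data[0]` → value = 33
So value = 33

Answer: 33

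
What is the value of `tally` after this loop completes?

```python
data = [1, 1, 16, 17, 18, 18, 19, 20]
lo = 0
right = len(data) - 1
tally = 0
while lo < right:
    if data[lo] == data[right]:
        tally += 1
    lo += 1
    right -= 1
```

Count matching pairs from ends
`tally` takes the values: 0

Answer: 0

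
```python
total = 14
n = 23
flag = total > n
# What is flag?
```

Trace:
`total = 14` → total = 14
`n = 23` → n = 23
`flag = total > n` → flag = False
So flag = False

Answer: False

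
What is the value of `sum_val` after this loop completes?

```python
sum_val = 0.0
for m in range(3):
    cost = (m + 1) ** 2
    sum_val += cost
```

Sum of squared losses 1² + 2² + ... + 3²
`sum_val` takes the values: 0.0 → 1.0 → 5.0 → 14.0

Answer: 14.0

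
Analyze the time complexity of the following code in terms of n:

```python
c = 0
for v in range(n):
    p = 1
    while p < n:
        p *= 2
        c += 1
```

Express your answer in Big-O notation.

Each loop level contributes: n × log n. Multiplying the contributions gives O(n log n).

Answer: O(n log n)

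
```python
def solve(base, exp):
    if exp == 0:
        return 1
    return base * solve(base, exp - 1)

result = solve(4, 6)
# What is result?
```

solve(4, 6) = 4 * 4 * 4 * 4 * 4 * 4 = 4096

Answer: 4096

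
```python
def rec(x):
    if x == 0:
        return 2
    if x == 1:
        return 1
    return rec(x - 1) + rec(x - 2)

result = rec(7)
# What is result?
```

Build up from base cases: rec(0)=2, rec(1)=1, rec(2)=3, rec(3)=4, rec(4)=7, rec(5)=11, rec(6)=18, ..., rec(7)=29

Answer: 29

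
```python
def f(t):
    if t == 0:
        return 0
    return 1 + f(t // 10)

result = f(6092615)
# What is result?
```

Count of digits of 6092615: 7

Answer: 7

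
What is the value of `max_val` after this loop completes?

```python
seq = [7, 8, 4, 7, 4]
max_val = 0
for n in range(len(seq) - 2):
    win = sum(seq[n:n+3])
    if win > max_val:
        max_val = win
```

Max sum of 3-element window in [7, 8, 4, 7, 4]
`max_val` takes the values: 0 → 19

Answer: 19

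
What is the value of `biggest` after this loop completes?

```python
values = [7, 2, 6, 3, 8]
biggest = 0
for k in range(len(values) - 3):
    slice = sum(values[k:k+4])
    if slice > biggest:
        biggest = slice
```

Max sum of 4-element window in [7, 2, 6, 3, 8]
`biggest` takes the values: 0 → 18 → 19

Answer: 19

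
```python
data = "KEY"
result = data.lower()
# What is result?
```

Trace:
`data = "KEY"` → data = 'KEY'
`result = data.lower()` → result = 'key'
So result = 'key'

Answer: 'key'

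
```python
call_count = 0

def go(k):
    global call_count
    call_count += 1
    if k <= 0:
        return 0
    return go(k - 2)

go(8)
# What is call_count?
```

Linear recursion stepping by 2: 5 calls from k=8 down to ≤0.

Answer: 5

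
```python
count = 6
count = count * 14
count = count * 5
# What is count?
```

Trace:
`count = 6` → count = 6
`count = count * 14` → count = 84
`count = count * 5` → count = 420
So count = 420

Answer: 420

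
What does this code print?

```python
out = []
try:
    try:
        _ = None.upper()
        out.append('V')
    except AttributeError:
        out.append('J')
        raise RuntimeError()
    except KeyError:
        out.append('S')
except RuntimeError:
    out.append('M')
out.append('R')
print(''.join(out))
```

Execution trace: 'J' (except AttributeError) → 'M' (outer except RuntimeError) → 'R' (after the try/except). Output: JMR

Answer: JMR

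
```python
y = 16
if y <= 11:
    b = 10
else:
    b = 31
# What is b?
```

Trace:
`y = 16` → y = 16
`if y <= 11: ...` → y <= 11 is False, take else branch → b = 31
So b = 31

Answer: 31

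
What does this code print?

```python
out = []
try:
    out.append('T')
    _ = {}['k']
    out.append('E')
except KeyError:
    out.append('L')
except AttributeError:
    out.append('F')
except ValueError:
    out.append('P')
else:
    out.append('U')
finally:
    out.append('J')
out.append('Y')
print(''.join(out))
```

Execution trace: 'T' (try body) → 'L' (except KeyError) → 'J' (finally) → 'Y' (after the try/except). Output: TLJY

Answer: TLJY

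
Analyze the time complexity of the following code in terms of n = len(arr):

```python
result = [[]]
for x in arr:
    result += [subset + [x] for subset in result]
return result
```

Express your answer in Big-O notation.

This is subset (power-set) generation — 2^n subsets, each materialised as a list of up to n elements. Time complexity: O(n · 2^n).

Answer: O(n · 2^n)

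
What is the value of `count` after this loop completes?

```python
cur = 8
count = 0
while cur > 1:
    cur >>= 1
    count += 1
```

Count right shifts until 1
`count` takes the values: 0 → 1 → 2 → 3

Answer: 3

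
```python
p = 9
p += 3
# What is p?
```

Trace:
`p = 9` → p = 9
`p += 3` → p = 12
So p = 12

Answer: 12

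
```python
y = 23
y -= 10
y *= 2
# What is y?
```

Trace:
`y = 23` → y = 23
`y -= 10` → y = 13
`y *= 2` → y = 26
So y = 26

Answer: 26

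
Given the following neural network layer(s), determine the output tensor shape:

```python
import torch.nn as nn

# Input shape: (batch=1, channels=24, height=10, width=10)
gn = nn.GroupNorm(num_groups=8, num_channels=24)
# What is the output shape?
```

Input: (1, 24, 10, 10) -> Output: (1, 24, 10, 10)

Answer: (1, 24, 10, 10)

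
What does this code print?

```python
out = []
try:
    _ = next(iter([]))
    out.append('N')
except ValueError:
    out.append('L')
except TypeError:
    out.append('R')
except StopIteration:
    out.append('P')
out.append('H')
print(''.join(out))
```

Execution trace: 'P' (except StopIteration) → 'H' (after the try/except). Output: PH

Answer: PH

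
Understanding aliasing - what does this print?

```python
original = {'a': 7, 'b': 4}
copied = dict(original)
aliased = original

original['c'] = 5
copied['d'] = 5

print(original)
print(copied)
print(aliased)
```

Key concept: dict() creates copy, assignment creates alias.
Step by step:
`original = {'a': 7, 'b': 4}` → original = {'a': 7, 'b': 4}
`copied = dict(original)` → copied = {'a': 7, 'b': 4}
`aliased = original` → aliased = {'a': 7, 'b': 4} (same object as original)
`original['c'] = 5` → original = {'a': 7, 'b': 4, 'c': 5} (same object as aliased); aliased = {'a': 7, 'b': 4, 'c': 5} (same object as original)
`copied['d'] = 5` → copied = {'a': 7, 'b': 4, 'd': 5}
`print(original)` → prints {'a': 7, 'b': 4, 'c': 5}
`print(copied)` → prints {'a': 7, 'b': 4, 'd': 5}
`print(aliased)` → prints {'a': 7, 'b': 4, 'c': 5}

Answer:
{'a': 7, 'b': 4, 'c': 5}
{'a': 7, 'b': 4, 'd': 5}
{'a': 7, 'b': 4, 'c': 5}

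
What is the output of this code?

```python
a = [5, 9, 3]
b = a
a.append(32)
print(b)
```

Key concept: basic list aliasing.
Step by step:
`a = [5, 9, 3]` → a = [5, 9, 3]
`b = a` → b = [5, 9, 3] (same object as a)
`a.append(32)` → a = [5, 9, 3, 32] (same object as b); b = [5, 9, 3, 32] (same object as a)
`print(b)` → prints [5, 9, 3, 32]

Answer: [5, 9, 3, 32]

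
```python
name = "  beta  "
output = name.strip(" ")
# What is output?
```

Trace:
`name = "  beta  "` → name = '  beta  '
`output = name.strip(" ")` → output = 'beta'
So output = 'beta'

Answer: 'beta'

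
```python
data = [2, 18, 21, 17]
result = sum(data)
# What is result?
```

Trace:
`data = [2, 18, 21, 17]` → data = [2, 18, 21, 17]
`result = sum(data)` → result = 58
So result = 58

Answer: 58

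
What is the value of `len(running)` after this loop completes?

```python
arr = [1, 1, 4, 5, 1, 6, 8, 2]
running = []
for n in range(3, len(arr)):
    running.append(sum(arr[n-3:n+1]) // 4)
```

Number of 4-element averages
`running` takes the values: [] → [2] → [2, 2] → [2, 2, 4] → [2, 2, 4, 5] → [2, 2, 4, 5, 4]
So `len(running)` = 5

Answer: 5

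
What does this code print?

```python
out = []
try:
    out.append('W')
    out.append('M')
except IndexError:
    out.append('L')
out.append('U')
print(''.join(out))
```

Execution trace: 'W' (try body) → 'M' (try body, no exception) → 'U' (after the try/except). Output: WMU

Answer: WMU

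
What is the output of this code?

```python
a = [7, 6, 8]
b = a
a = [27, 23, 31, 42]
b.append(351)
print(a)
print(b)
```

Key concept: rebinding vs mutation: a is rebound to a new list, b still points at the original.
Step by step:
`a = [7, 6, 8]` → a = [7, 6, 8]
`b = a` → b = [7, 6, 8] (same object as a)
`a = [27, 23, 31, 42]` → a = [27, 23, 31, 42]
`b.append(351)` → b = [7, 6, 8, 351]
`print(a)` → prints [27, 23, 31, 42]
`print(b)` → prints [7, 6, 8, 351]

Answer:
[27, 23, 31, 42]
[7, 6, 8, 351]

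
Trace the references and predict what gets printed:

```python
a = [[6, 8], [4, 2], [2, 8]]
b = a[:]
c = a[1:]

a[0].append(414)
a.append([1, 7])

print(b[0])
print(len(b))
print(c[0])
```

Key concept: slice with nested mutation.
Step by step:
`a = [[6, 8], [4, 2], [2, 8]]` → a = [[6, 8], [4, 2], [2, 8]]
`b = a[:]` → b = [[6, 8], [4, 2], [2, 8]]
`c = a[1:]` → c = [[4, 2], [2, 8]]
`a[0].append(414)` → a = [[6, 8, 414], [4, 2], [2, 8]]; b = [[6, 8, 414], [4, 2], [2, 8]]
`a.append([1, 7])` → a = [[6, 8, 414], [4, 2], [2, 8], [1, 7]]
`print(b[0])` → prints [6, 8, 414]
`print(len(b))` → prints 3
`print(c[0])` → prints [4, 2]

Answer:
[6, 8, 414]
3
[4, 2]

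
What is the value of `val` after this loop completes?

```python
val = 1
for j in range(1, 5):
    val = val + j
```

Start at 1, add 1 through 4
`val` takes the values: 1 → 2 → 4 → 7 → 11

Answer: 11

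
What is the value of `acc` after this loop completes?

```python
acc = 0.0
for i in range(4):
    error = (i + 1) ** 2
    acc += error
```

Sum of squared losses 1² + 2² + ... + 4²
`acc` takes the values: 0.0 → 1.0 → 5.0 → 14.0 → 30.0

Answer: 30.0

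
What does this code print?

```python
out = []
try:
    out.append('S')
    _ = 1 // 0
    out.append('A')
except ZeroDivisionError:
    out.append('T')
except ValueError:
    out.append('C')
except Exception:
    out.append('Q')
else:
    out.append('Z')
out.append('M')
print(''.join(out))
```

Execution trace: 'S' (try body) → 'T' (except ZeroDivisionError) → 'M' (after the try/except). Output: STM

Answer: STM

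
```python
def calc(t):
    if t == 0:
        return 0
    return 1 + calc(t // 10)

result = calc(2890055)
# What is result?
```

Count of digits of 2890055: 7

Answer: 7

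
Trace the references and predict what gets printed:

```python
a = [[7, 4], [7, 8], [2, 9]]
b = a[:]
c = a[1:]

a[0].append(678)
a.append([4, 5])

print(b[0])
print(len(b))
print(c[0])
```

Key concept: slice with nested mutation.
Step by step:
`a = [[7, 4], [7, 8], [2, 9]]` → a = [[7, 4], [7, 8], [2, 9]]
`b = a[:]` → b = [[7, 4], [7, 8], [2, 9]]
`c = a[1:]` → c = [[7, 8], [2, 9]]
`a[0].append(678)` → a = [[7, 4, 678], [7, 8], [2, 9]]; b = [[7, 4, 678], [7, 8], [2, 9]]
`a.append([4, 5])` → a = [[7, 4, 678], [7, 8], [2, 9], [4, 5]]
`print(b[0])` → prints [7, 4, 678]
`print(len(b))` → prints 3
`print(c[0])` → prints [7, 8]

Answer:
[7, 4, 678]
3
[7, 8]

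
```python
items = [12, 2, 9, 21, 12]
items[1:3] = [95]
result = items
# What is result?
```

Trace:
`items = [12, 2, 9, 21, 12]` → items = [12, 2, 9, 21, 12]
`items[1:3] = [95]` → items = [12, 95, 21, 12]
`result = items` → result = [12, 95, 21, 12]
So result = [12, 95, 21, 12]

Answer: [12, 95, 21, 12]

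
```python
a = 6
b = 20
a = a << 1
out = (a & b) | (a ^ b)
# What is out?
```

Trace:
`a = 6` → a = 6
`b = 20` → b = 20
`a = a << 1` → a = 12
`out = (a & b) | (a ^ b)` → out = 28
So out = 28

Answer: 28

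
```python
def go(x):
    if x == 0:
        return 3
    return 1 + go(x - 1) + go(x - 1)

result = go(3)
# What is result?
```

go(x) = 1 + 2·go(x-1), go(0)=3. Closed form: (3+1)·2^3 - 1 = 31.

Answer: 31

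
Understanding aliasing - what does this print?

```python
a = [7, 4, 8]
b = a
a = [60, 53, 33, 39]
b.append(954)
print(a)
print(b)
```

Key concept: rebinding vs mutation: a is rebound to a new list, b still points at the original.
Step by step:
`a = [7, 4, 8]` → a = [7, 4, 8]
`b = a` → b = [7, 4, 8] (same object as a)
`a = [60, 53, 33, 39]` → a = [60, 53, 33, 39]
`b.append(954)` → b = [7, 4, 8, 954]
`print(a)` → prints [60, 53, 33, 39]
`print(b)` → prints [7, 4, 8, 954]

Answer:
[60, 53, 33, 39]
[7, 4, 8, 954]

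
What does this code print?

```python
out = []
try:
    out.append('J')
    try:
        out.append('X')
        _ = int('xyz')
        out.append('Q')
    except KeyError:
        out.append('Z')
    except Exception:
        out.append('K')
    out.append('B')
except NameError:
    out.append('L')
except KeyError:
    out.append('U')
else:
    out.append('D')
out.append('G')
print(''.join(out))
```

Execution trace: 'J' (try body) → 'X' (inner try body) → 'K' (inner except Exception) → 'B' (try body, no exception) → 'D' (else) → 'G' (after the try/except). Output: JXKBDG

Answer: JXKBDG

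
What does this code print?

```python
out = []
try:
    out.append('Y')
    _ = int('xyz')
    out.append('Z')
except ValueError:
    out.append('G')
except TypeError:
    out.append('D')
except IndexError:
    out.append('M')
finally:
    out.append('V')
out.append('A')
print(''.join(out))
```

Execution trace: 'Y' (try body) → 'G' (except ValueError) → 'V' (finally) → 'A' (after the try/except). Output: YGVA

Answer: YGVA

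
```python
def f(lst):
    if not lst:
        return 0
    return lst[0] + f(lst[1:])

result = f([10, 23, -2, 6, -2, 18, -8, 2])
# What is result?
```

10 + 23 + (-2) + 6 + (-2) + 18 + (-8) + 2 + 0 = 47

Answer: 47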